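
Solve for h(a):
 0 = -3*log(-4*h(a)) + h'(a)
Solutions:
 -Integral(1/(log(-_y) + 2*log(2)), (_y, h(a)))/3 = C1 - a


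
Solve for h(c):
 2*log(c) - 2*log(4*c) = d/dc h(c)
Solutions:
 h(c) = C1 - 4*c*log(2)


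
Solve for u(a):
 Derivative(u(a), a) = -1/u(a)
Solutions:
 u(a) = -sqrt(C1 - 2*a)
 u(a) = sqrt(C1 - 2*a)


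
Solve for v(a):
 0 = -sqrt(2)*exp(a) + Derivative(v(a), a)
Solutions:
 v(a) = C1 + sqrt(2)*exp(a)


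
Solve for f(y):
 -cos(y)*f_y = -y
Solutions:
 f(y) = C1 + Integral(y/cos(y), y)


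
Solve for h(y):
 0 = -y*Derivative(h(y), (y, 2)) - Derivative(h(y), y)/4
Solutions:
 h(y) = C1 + C2*y^(3/4)


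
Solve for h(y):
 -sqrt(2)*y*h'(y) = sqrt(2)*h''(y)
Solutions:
 h(y) = C1 + C2*erf(sqrt(2)*y/2)


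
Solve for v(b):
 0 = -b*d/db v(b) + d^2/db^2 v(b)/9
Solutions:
 v(b) = C1 + C2*erfi(3*sqrt(2)*b/2)


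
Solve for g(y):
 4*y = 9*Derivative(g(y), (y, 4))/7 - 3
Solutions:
 g(y) = C1 + C2*y + C3*y^2 + C4*y^3 + 7*y^5/270 + 7*y^4/72


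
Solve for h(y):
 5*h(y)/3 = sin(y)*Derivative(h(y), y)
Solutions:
 h(y) = C1*(cos(y) - 1)^(5/6)/(cos(y) + 1)^(5/6)


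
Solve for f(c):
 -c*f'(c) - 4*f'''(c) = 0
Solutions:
 f(c) = C1 + Integral(C2*airyai(-2^(1/3)*c/2) + C3*airybi(-2^(1/3)*c/2), c)


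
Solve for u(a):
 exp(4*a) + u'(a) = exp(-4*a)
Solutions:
 u(a) = C1 - cosh(4*a)/2


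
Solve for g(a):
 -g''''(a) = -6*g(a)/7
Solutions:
 g(a) = C1*exp(-6^(1/4)*7^(3/4)*a/7) + C2*exp(6^(1/4)*7^(3/4)*a/7) + C3*sin(6^(1/4)*7^(3/4)*a/7) + C4*cos(6^(1/4)*7^(3/4)*a/7)


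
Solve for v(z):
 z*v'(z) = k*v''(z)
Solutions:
 v(z) = C1 + C2*erf(sqrt(2)*z*sqrt(-1/k)/2)/sqrt(-1/k)


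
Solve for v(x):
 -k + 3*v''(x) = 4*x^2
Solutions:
 v(x) = C1 + C2*x + k*x^2/6 + x^4/9


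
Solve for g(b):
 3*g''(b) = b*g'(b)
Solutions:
 g(b) = C1 + C2*erfi(sqrt(6)*b/6)


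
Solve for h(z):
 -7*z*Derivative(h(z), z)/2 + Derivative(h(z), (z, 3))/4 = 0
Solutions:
 h(z) = C1 + Integral(C2*airyai(14^(1/3)*z) + C3*airybi(14^(1/3)*z), z)


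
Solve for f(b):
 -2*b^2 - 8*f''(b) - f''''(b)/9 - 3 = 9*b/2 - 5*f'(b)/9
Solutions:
 f(b) = C1 + C2*exp(2^(1/3)*b*(-2^(1/3)*(5 + 7*sqrt(1129))^(1/3)/4 + 12/(5 + 7*sqrt(1129))^(1/3)))*sin(2^(1/3)*sqrt(3)*b*(12/(5 + 7*sqrt(1129))^(1/3) + 2^(1/3)*(5 + 7*sqrt(1129))^(1/3)/4)) + C3*exp(2^(1/3)*b*(-2^(1/3)*(5 + 7*sqrt(1129))^(1/3)/4 + 12/(5 + 7*sqrt(1129))^(1/3)))*cos(2^(1/3)*sqrt(3)*b*(12/(5 + 7*sqrt(1129))^(1/3) + 2^(1/3)*(5 + 7*sqrt(1129))^(1/3)/4)) + C4*exp(2^(1/3)*b*(-24/(5 + 7*sqrt(1129))^(1/3) + 2^(1/3)*(5 + 7*sqrt(1129))^(1/3)/2)) + 6*b^3/5 + 5589*b^2/100 + 201879*b/125


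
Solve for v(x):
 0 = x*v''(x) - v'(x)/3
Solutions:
 v(x) = C1 + C2*x^(4/3)


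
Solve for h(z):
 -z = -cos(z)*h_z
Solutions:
 h(z) = C1 + Integral(z/cos(z), z)


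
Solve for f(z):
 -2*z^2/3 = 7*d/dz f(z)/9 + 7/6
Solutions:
 f(z) = C1 - 2*z^3/7 - 3*z/2


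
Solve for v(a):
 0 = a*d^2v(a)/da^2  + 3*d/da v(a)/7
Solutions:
 v(a) = C1 + C2*a^(4/7)


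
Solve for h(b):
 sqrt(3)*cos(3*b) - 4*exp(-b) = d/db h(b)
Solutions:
 h(b) = C1 + sqrt(3)*sin(3*b)/3 + 4*exp(-b)


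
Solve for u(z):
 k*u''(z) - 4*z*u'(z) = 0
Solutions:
 u(z) = C1 + C2*erf(sqrt(2)*z*sqrt(-1/k))/sqrt(-1/k)


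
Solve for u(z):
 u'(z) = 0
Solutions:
 u(z) = C1


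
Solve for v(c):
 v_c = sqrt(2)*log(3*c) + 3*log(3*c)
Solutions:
 v(c) = C1 + sqrt(2)*c*log(c) + 3*c*log(c) - 3*c - sqrt(2)*c + c*log(3^(sqrt(2) + 3))


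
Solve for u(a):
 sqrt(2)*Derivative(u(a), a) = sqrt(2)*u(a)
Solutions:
 u(a) = C1*exp(a)


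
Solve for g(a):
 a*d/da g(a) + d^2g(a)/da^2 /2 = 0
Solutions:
 g(a) = C1 + C2*erf(a)


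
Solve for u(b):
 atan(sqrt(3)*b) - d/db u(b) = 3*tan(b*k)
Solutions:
 u(b) = C1 + b*atan(sqrt(3)*b) - 3*Piecewise((-log(cos(b*k))/k, Ne(k, 0)), (0, True)) - sqrt(3)*log(3*b^2 + 1)/6


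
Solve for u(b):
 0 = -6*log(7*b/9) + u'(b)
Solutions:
 u(b) = C1 + 6*b*log(b) - 6*b + b*log(117649/531441)


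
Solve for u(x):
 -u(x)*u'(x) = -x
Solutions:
 u(x) = -sqrt(C1 + x^2)
 u(x) = sqrt(C1 + x^2)


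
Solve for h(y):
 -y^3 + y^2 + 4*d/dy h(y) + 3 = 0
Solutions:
 h(y) = C1 + y^4/16 - y^3/12 - 3*y/4


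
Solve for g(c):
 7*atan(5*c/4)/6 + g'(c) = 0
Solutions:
 g(c) = C1 - 7*c*atan(5*c/4)/6 + 7*log(25*c^2 + 16)/15


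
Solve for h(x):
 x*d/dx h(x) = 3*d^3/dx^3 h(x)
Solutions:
 h(x) = C1 + Integral(C2*airyai(3^(2/3)*x/3) + C3*airybi(3^(2/3)*x/3), x)


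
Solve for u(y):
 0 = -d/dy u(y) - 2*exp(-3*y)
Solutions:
 u(y) = C1 + 2*exp(-3*y)/3


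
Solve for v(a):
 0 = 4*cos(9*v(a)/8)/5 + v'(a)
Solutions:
 4*a/5 - 4*log(sin(9*v(a)/8) - 1)/9 + 4*log(sin(9*v(a)/8) + 1)/9 = C1


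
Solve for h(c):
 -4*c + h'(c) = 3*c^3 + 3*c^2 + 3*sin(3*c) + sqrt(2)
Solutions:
 h(c) = C1 + 3*c^4/4 + c^3 + 2*c^2 + sqrt(2)*c - cos(3*c)


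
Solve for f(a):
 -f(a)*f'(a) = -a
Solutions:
 f(a) = -sqrt(C1 + a^2)
 f(a) = sqrt(C1 + a^2)


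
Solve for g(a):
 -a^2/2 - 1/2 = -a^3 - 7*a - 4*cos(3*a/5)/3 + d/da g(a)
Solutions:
 g(a) = C1 + a^4/4 - a^3/6 + 7*a^2/2 - a/2 + 20*sin(3*a/5)/9


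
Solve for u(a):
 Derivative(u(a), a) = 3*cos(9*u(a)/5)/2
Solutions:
 -3*a/2 - 5*log(sin(9*u(a)/5) - 1)/18 + 5*log(sin(9*u(a)/5) + 1)/18 = C1


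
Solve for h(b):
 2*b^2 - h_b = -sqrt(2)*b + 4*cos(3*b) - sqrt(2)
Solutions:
 h(b) = C1 + 2*b^3/3 + sqrt(2)*b^2/2 + sqrt(2)*b - 4*sin(3*b)/3


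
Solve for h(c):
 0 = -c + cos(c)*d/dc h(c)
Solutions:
 h(c) = C1 + Integral(c/cos(c), c)


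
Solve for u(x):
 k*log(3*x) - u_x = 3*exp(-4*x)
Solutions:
 u(x) = C1 + k*x*log(x) + k*x*(-1 + log(3)) + 3*exp(-4*x)/4


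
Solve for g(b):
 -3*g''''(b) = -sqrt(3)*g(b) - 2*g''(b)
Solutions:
 g(b) = C1*exp(-sqrt(3)*b*sqrt(1 + sqrt(1 + 3*sqrt(3)))/3) + C2*exp(sqrt(3)*b*sqrt(1 + sqrt(1 + 3*sqrt(3)))/3) + C3*sin(sqrt(3)*b*sqrt(-1 + sqrt(1 + 3*sqrt(3)))/3) + C4*cosh(sqrt(3)*b*sqrt(1 - sqrt(1 + 3*sqrt(3)))/3)


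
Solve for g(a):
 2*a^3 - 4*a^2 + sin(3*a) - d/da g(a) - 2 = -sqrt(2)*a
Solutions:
 g(a) = C1 + a^4/2 - 4*a^3/3 + sqrt(2)*a^2/2 - 2*a - cos(3*a)/3


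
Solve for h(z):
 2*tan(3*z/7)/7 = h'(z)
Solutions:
 h(z) = C1 - 2*log(cos(3*z/7))/3


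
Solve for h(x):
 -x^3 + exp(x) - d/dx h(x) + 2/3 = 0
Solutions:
 h(x) = C1 - x^4/4 + 2*x/3 + exp(x)


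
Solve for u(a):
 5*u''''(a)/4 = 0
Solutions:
 u(a) = C1 + C2*a + C3*a^2 + C4*a^3


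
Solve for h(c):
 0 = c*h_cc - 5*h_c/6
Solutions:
 h(c) = C1 + C2*c^(11/6)


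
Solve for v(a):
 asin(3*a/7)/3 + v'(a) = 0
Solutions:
 v(a) = C1 - a*asin(3*a/7)/3 - sqrt(49 - 9*a^2)/9


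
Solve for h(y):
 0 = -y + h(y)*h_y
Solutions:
 h(y) = -sqrt(C1 + y^2)
 h(y) = sqrt(C1 + y^2)


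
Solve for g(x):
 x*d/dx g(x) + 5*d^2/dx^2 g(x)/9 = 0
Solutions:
 g(x) = C1 + C2*erf(3*sqrt(10)*x/10)


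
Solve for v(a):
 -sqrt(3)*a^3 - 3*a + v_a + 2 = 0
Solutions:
 v(a) = C1 + sqrt(3)*a^4/4 + 3*a^2/2 - 2*a


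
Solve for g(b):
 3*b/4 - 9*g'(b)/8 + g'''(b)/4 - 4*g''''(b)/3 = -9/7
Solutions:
 g(b) = C1 + C2*exp(b*((24*sqrt(5178) + 1727)^(-1/3) + 2 + (24*sqrt(5178) + 1727)^(1/3))/32)*sin(sqrt(3)*b*(-(24*sqrt(5178) + 1727)^(1/3) + (24*sqrt(5178) + 1727)^(-1/3))/32) + C3*exp(b*((24*sqrt(5178) + 1727)^(-1/3) + 2 + (24*sqrt(5178) + 1727)^(1/3))/32)*cos(sqrt(3)*b*(-(24*sqrt(5178) + 1727)^(1/3) + (24*sqrt(5178) + 1727)^(-1/3))/32) + C4*exp(b*(-(24*sqrt(5178) + 1727)^(1/3) - 1/(24*sqrt(5178) + 1727)^(1/3) + 1)/16) + b^2/3 + 8*b/7


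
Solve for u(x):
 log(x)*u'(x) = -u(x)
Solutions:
 u(x) = C1*exp(-li(x))


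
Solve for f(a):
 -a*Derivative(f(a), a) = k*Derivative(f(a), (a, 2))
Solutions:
 f(a) = C1 + C2*sqrt(k)*erf(sqrt(2)*a*sqrt(1/k)/2)


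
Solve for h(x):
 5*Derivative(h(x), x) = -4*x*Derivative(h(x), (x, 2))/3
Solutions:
 h(x) = C1 + C2/x^(11/4)


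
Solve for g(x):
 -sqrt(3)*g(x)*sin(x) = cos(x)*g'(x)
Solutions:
 g(x) = C1*cos(x)^(sqrt(3))


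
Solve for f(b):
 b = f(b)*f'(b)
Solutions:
 f(b) = -sqrt(C1 + b^2)
 f(b) = sqrt(C1 + b^2)


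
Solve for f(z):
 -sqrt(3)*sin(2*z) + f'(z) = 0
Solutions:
 f(z) = C1 - sqrt(3)*cos(2*z)/2


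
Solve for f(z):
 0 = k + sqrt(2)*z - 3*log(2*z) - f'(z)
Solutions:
 f(z) = C1 + k*z + sqrt(2)*z^2/2 - 3*z*log(z) - z*log(8) + 3*z


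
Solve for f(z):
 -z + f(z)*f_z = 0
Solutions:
 f(z) = -sqrt(C1 + z^2)
 f(z) = sqrt(C1 + z^2)


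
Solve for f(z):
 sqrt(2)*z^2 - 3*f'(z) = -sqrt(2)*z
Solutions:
 f(z) = C1 + sqrt(2)*z^3/9 + sqrt(2)*z^2/6


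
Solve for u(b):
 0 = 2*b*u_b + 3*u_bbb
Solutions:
 u(b) = C1 + Integral(C2*airyai(-2^(1/3)*3^(2/3)*b/3) + C3*airybi(-2^(1/3)*3^(2/3)*b/3), b)


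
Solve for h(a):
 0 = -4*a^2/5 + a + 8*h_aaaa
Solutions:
 h(a) = C1 + C2*a + C3*a^2 + C4*a^3 + a^6/3600 - a^5/960


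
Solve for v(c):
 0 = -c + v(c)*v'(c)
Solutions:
 v(c) = -sqrt(C1 + c^2)
 v(c) = sqrt(C1 + c^2)


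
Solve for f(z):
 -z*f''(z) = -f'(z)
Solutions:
 f(z) = C1 + C2*z^2


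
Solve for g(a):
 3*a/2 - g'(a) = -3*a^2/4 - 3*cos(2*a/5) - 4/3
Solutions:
 g(a) = C1 + a^3/4 + 3*a^2/4 + 4*a/3 + 15*sin(2*a/5)/2


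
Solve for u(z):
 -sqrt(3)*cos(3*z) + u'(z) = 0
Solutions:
 u(z) = C1 + sqrt(3)*sin(3*z)/3


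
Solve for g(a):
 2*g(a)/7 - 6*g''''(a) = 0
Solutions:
 g(a) = C1*exp(-21^(3/4)*a/21) + C2*exp(21^(3/4)*a/21) + C3*sin(21^(3/4)*a/21) + C4*cos(21^(3/4)*a/21)


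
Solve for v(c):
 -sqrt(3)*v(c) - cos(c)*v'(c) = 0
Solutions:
 v(c) = C1*(sin(c) - 1)^(sqrt(3)/2)/(sin(c) + 1)^(sqrt(3)/2)


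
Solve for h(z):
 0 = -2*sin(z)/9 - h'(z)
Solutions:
 h(z) = C1 + 2*cos(z)/9


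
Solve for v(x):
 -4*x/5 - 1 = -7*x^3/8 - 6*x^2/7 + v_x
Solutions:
 v(x) = C1 + 7*x^4/32 + 2*x^3/7 - 2*x^2/5 - x


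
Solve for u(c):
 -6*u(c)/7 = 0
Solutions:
 u(c) = 0


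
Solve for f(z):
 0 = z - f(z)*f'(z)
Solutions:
 f(z) = -sqrt(C1 + z^2)
 f(z) = sqrt(C1 + z^2)


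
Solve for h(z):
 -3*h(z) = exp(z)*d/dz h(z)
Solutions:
 h(z) = C1*exp(3*exp(-z))


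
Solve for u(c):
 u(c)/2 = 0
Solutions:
 u(c) = 0


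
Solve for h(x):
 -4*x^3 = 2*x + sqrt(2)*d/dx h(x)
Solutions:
 h(x) = C1 - sqrt(2)*x^4/2 - sqrt(2)*x^2/2


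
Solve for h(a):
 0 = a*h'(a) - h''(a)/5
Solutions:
 h(a) = C1 + C2*erfi(sqrt(10)*a/2)


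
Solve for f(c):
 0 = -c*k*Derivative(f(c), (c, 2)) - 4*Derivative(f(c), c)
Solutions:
 f(c) = C1 + c^(((re(k) - 4)*re(k) + im(k)^2)/(re(k)^2 + im(k)^2))*(C2*sin(4*log(c)*Abs(im(k))/(re(k)^2 + im(k)^2)) + C3*cos(4*log(c)*im(k)/(re(k)^2 + im(k)^2)))


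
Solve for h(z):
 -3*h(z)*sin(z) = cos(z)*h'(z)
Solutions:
 h(z) = C1*cos(z)^3


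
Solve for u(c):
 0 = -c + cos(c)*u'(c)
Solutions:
 u(c) = C1 + Integral(c/cos(c), c)


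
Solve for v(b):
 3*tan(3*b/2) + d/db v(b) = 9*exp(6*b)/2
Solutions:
 v(b) = C1 + 3*exp(6*b)/4 + 2*log(cos(3*b/2))


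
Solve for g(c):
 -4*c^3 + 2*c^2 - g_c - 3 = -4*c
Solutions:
 g(c) = C1 - c^4 + 2*c^3/3 + 2*c^2 - 3*c


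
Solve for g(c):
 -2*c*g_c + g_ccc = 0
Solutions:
 g(c) = C1 + Integral(C2*airyai(2^(1/3)*c) + C3*airybi(2^(1/3)*c), c)


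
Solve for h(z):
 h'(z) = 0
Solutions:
 h(z) = C1


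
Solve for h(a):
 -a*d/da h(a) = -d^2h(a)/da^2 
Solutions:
 h(a) = C1 + C2*erfi(sqrt(2)*a/2)


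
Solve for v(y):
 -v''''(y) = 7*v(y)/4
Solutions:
 v(y) = (C1*sin(7^(1/4)*y/2) + C2*cos(7^(1/4)*y/2))*exp(-7^(1/4)*y/2) + (C3*sin(7^(1/4)*y/2) + C4*cos(7^(1/4)*y/2))*exp(7^(1/4)*y/2)


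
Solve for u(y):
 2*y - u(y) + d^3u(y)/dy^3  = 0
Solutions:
 u(y) = C3*exp(y) + 2*y + (C1*sin(sqrt(3)*y/2) + C2*cos(sqrt(3)*y/2))*exp(-y/2)


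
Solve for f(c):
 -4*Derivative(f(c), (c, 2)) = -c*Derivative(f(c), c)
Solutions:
 f(c) = C1 + C2*erfi(sqrt(2)*c/4)


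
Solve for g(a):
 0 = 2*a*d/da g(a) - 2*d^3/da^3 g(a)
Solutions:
 g(a) = C1 + Integral(C2*airyai(a) + C3*airybi(a), a)


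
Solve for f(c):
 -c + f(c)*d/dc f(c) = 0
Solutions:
 f(c) = -sqrt(C1 + c^2)
 f(c) = sqrt(C1 + c^2)


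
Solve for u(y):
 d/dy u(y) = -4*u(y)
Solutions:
 u(y) = C1*exp(-4*y)


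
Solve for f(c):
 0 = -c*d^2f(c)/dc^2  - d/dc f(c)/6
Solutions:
 f(c) = C1 + C2*c^(5/6)


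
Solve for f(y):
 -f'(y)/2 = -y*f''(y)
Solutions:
 f(y) = C1 + C2*y^(3/2)


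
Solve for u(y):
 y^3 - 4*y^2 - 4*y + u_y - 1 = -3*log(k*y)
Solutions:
 u(y) = C1 - y^4/4 + 4*y^3/3 + 2*y^2 - 3*y*log(k*y) + 4*y


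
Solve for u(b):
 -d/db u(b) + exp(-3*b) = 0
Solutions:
 u(b) = C1 - exp(-3*b)/3


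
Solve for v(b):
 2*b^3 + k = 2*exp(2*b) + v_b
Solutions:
 v(b) = C1 + b^4/2 + b*k - exp(2*b)


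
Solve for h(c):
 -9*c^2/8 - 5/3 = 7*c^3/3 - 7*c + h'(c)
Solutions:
 h(c) = C1 - 7*c^4/12 - 3*c^3/8 + 7*c^2/2 - 5*c/3


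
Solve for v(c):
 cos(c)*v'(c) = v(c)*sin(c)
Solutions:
 v(c) = C1/cos(c)


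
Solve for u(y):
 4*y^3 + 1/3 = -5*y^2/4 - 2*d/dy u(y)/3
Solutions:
 u(y) = C1 - 3*y^4/2 - 5*y^3/8 - y/2


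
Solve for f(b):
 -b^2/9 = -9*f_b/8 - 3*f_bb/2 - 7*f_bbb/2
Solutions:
 f(b) = C1 + 8*b^3/243 - 32*b^2/243 - 64*b/243 + (C2*sin(3*sqrt(6)*b/14) + C3*cos(3*sqrt(6)*b/14))*exp(-3*b/14)


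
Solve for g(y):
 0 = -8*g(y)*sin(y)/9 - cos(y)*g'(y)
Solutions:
 g(y) = C1*cos(y)^(8/9)


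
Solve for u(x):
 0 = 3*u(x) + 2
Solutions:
 u(x) = -2/3


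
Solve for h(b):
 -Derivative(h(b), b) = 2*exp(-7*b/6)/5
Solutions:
 h(b) = C1 + 12*exp(-7*b/6)/35


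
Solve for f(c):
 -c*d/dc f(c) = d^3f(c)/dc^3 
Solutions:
 f(c) = C1 + Integral(C2*airyai(-c) + C3*airybi(-c), c)


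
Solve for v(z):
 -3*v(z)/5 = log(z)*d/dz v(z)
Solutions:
 v(z) = C1*exp(-3*li(z)/5)


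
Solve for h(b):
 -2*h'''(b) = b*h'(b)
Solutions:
 h(b) = C1 + Integral(C2*airyai(-2^(2/3)*b/2) + C3*airybi(-2^(2/3)*b/2), b)


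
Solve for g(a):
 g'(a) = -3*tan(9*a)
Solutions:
 g(a) = C1 + log(cos(9*a))/3


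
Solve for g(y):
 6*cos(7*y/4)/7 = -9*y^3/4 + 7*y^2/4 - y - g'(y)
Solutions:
 g(y) = C1 - 9*y^4/16 + 7*y^3/12 - y^2/2 - 24*sin(7*y/4)/49


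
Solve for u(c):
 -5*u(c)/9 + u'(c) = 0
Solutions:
 u(c) = C1*exp(5*c/9)


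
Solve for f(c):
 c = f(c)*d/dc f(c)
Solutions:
 f(c) = -sqrt(C1 + c^2)
 f(c) = sqrt(C1 + c^2)


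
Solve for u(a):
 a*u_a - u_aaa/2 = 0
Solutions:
 u(a) = C1 + Integral(C2*airyai(2^(1/3)*a) + C3*airybi(2^(1/3)*a), a)


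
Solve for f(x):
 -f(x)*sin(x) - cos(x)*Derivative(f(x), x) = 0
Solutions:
 f(x) = C1*cos(x)


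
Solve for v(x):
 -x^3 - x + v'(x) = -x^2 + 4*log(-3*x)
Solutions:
 v(x) = C1 + x^4/4 - x^3/3 + x^2/2 + 4*x*log(-x) + 4*x*(-1 + log(3))


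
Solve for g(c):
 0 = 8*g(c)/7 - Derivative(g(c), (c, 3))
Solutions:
 g(c) = C3*exp(2*7^(2/3)*c/7) + (C1*sin(sqrt(3)*7^(2/3)*c/7) + C2*cos(sqrt(3)*7^(2/3)*c/7))*exp(-7^(2/3)*c/7)


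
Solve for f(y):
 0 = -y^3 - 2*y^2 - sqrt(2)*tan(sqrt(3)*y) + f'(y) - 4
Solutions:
 f(y) = C1 + y^4/4 + 2*y^3/3 + 4*y - sqrt(6)*log(cos(sqrt(3)*y))/3


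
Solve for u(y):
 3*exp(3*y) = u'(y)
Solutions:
 u(y) = C1 + exp(3*y)


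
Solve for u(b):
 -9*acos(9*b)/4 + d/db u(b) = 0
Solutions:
 u(b) = C1 + 9*b*acos(9*b)/4 - sqrt(1 - 81*b^2)/4


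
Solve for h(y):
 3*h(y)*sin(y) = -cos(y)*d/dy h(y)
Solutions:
 h(y) = C1*cos(y)^3


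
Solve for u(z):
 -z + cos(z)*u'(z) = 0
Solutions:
 u(z) = C1 + Integral(z/cos(z), z)


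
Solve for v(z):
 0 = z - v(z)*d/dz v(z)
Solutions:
 v(z) = -sqrt(C1 + z^2)
 v(z) = sqrt(C1 + z^2)


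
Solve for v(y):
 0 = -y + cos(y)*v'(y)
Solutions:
 v(y) = C1 + Integral(y/cos(y), y)


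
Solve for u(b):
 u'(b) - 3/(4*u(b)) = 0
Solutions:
 u(b) = -sqrt(C1 + 6*b)/2
 u(b) = sqrt(C1 + 6*b)/2


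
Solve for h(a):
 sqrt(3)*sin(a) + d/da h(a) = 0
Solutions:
 h(a) = C1 + sqrt(3)*cos(a)


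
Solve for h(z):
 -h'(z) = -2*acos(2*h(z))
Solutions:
 Integral(1/acos(2*_y), (_y, h(z))) = C1 + 2*z


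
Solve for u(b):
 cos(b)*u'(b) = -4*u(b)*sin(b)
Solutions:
 u(b) = C1*cos(b)^4


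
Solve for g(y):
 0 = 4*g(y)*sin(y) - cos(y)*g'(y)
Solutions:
 g(y) = C1/cos(y)^4


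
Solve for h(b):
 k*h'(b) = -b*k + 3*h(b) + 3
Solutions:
 h(b) = C1*exp(3*b/k) + b*k/3 + k^2/9 - 1


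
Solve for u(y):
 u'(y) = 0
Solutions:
 u(y) = C1


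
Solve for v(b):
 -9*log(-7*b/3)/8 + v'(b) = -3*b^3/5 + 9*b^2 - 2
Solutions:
 v(b) = C1 - 3*b^4/20 + 3*b^3 + 9*b*log(-b)/8 + b*(-25 - 9*log(3) + 9*log(7))/8


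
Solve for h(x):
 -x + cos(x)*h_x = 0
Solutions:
 h(x) = C1 + Integral(x/cos(x), x)


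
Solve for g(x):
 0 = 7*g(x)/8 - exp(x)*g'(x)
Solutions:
 g(x) = C1*exp(-7*exp(-x)/8)


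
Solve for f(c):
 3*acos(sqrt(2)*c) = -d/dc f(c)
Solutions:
 f(c) = C1 - 3*c*acos(sqrt(2)*c) + 3*sqrt(2)*sqrt(1 - 2*c^2)/2


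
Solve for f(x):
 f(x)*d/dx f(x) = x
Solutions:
 f(x) = -sqrt(C1 + x^2)
 f(x) = sqrt(C1 + x^2)


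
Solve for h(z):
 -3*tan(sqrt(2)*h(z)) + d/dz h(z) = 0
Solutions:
 h(z) = sqrt(2)*(pi - asin(C1*exp(3*sqrt(2)*z)))/2
 h(z) = sqrt(2)*asin(C1*exp(3*sqrt(2)*z))/2


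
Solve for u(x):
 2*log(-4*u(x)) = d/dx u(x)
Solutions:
 -Integral(1/(log(-_y) + 2*log(2)), (_y, u(x)))/2 = C1 - x


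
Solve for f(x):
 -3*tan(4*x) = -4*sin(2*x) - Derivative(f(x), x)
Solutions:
 f(x) = C1 - 3*log(cos(4*x))/4 + 2*cos(2*x)


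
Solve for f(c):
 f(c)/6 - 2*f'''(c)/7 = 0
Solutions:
 f(c) = C3*exp(126^(1/3)*c/6) + (C1*sin(14^(1/3)*3^(1/6)*c/4) + C2*cos(14^(1/3)*3^(1/6)*c/4))*exp(-126^(1/3)*c/12)


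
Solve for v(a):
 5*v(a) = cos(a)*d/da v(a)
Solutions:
 v(a) = C1*sqrt(sin(a) + 1)*(sin(a)^2 + 2*sin(a) + 1)/(sqrt(sin(a) - 1)*(sin(a)^2 - 2*sin(a) + 1))


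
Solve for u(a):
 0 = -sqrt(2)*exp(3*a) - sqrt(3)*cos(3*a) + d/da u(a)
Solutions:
 u(a) = C1 + sqrt(2)*exp(3*a)/3 + sqrt(3)*sin(3*a)/3


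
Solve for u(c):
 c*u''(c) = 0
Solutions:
 u(c) = C1 + C2*c


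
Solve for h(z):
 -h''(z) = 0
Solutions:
 h(z) = C1 + C2*z


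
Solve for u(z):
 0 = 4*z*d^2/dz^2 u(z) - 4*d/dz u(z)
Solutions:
 u(z) = C1 + C2*z^2


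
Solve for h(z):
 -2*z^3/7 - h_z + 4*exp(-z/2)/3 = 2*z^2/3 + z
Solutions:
 h(z) = C1 - z^4/14 - 2*z^3/9 - z^2/2 - 8*exp(-z/2)/3


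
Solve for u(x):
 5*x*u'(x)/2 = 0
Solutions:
 u(x) = C1


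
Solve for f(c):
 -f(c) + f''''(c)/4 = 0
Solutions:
 f(c) = C1*exp(-sqrt(2)*c) + C2*exp(sqrt(2)*c) + C3*sin(sqrt(2)*c) + C4*cos(sqrt(2)*c)


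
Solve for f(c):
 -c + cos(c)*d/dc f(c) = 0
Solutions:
 f(c) = C1 + Integral(c/cos(c), c)


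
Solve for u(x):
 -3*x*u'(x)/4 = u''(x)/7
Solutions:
 u(x) = C1 + C2*erf(sqrt(42)*x/4)


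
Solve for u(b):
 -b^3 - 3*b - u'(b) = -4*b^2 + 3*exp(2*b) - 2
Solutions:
 u(b) = C1 - b^4/4 + 4*b^3/3 - 3*b^2/2 + 2*b - 3*exp(2*b)/2


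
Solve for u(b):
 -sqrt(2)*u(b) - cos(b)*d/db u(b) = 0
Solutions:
 u(b) = C1*(sin(b) - 1)^(sqrt(2)/2)/(sin(b) + 1)^(sqrt(2)/2)


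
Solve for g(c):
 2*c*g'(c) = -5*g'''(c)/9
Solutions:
 g(c) = C1 + Integral(C2*airyai(-18^(1/3)*5^(2/3)*c/5) + C3*airybi(-18^(1/3)*5^(2/3)*c/5), c)


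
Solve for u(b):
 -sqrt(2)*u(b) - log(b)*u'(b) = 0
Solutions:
 u(b) = C1*exp(-sqrt(2)*li(b))


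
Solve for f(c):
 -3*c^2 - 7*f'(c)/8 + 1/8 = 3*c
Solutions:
 f(c) = C1 - 8*c^3/7 - 12*c^2/7 + c/7


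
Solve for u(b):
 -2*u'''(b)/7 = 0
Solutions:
 u(b) = C1 + C2*b + C3*b^2


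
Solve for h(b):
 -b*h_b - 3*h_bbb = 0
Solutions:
 h(b) = C1 + Integral(C2*airyai(-3^(2/3)*b/3) + C3*airybi(-3^(2/3)*b/3), b)


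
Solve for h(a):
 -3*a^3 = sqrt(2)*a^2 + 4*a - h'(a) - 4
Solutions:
 h(a) = C1 + 3*a^4/4 + sqrt(2)*a^3/3 + 2*a^2 - 4*a


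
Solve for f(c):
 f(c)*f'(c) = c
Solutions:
 f(c) = -sqrt(C1 + c^2)
 f(c) = sqrt(C1 + c^2)


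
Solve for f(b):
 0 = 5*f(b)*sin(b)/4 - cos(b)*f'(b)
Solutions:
 f(b) = C1/cos(b)^(5/4)


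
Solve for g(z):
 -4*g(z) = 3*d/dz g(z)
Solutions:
 g(z) = C1*exp(-4*z/3)


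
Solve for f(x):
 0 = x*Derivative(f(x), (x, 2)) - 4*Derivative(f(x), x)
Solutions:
 f(x) = C1 + C2*x^5


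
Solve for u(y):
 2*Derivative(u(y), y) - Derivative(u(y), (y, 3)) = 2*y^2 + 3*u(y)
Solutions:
 u(y) = C1*exp(6^(1/3)*y*(4*3^(1/3)/(sqrt(633) + 27)^(1/3) + 2^(1/3)*(sqrt(633) + 27)^(1/3))/12)*sin(2^(1/3)*3^(1/6)*y*(-2^(1/3)*3^(2/3)*(sqrt(633) + 27)^(1/3)/12 + (sqrt(633) + 27)^(-1/3))) + C2*exp(6^(1/3)*y*(4*3^(1/3)/(sqrt(633) + 27)^(1/3) + 2^(1/3)*(sqrt(633) + 27)^(1/3))/12)*cos(2^(1/3)*3^(1/6)*y*(-2^(1/3)*3^(2/3)*(sqrt(633) + 27)^(1/3)/12 + (sqrt(633) + 27)^(-1/3))) + C3*exp(-6^(1/3)*y*(4*3^(1/3)/(sqrt(633) + 27)^(1/3) + 2^(1/3)*(sqrt(633) + 27)^(1/3))/6) - 2*y^2/3 - 8*y/9 - 16/27


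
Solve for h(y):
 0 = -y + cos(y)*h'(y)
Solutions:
 h(y) = C1 + Integral(y/cos(y), y)


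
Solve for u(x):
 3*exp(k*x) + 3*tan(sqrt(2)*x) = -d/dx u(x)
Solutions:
 u(x) = C1 - 3*Piecewise((exp(k*x)/k, Ne(k, 0)), (x, True)) + 3*sqrt(2)*log(cos(sqrt(2)*x))/2


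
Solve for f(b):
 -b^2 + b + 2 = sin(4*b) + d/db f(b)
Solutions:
 f(b) = C1 - b^3/3 + b^2/2 + 2*b + cos(4*b)/4


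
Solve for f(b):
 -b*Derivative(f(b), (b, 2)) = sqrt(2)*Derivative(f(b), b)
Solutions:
 f(b) = C1 + C2*b^(1 - sqrt(2))


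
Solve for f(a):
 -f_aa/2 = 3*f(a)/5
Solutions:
 f(a) = C1*sin(sqrt(30)*a/5) + C2*cos(sqrt(30)*a/5)


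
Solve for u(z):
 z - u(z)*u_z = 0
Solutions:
 u(z) = -sqrt(C1 + z^2)
 u(z) = sqrt(C1 + z^2)


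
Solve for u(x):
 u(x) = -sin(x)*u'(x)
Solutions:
 u(x) = C1*sqrt(cos(x) + 1)/sqrt(cos(x) - 1)


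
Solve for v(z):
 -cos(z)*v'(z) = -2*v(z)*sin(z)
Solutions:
 v(z) = C1/cos(z)^2


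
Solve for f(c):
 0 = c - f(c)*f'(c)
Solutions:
 f(c) = -sqrt(C1 + c^2)
 f(c) = sqrt(C1 + c^2)


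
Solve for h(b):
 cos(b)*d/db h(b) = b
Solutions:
 h(b) = C1 + Integral(b/cos(b), b)


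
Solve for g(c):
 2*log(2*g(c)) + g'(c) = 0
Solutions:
 Integral(1/(log(_y) + log(2)), (_y, g(c)))/2 = C1 - c


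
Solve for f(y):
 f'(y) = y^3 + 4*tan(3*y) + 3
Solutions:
 f(y) = C1 + y^4/4 + 3*y - 4*log(cos(3*y))/3


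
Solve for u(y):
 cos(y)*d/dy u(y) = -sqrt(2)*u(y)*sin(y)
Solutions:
 u(y) = C1*cos(y)^(sqrt(2))


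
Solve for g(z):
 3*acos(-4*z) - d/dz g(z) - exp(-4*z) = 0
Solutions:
 g(z) = C1 + 3*z*acos(-4*z) + 3*sqrt(1 - 16*z^2)/4 + exp(-4*z)/4


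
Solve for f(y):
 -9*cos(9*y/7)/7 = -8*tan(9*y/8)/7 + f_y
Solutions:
 f(y) = C1 - 64*log(cos(9*y/8))/63 - sin(9*y/7)


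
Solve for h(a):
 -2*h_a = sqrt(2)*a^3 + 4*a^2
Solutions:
 h(a) = C1 - sqrt(2)*a^4/8 - 2*a^3/3


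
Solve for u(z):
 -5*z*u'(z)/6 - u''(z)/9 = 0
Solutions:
 u(z) = C1 + C2*erf(sqrt(15)*z/2)


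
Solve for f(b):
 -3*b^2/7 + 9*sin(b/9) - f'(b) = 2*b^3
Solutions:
 f(b) = C1 - b^4/2 - b^3/7 - 81*cos(b/9)


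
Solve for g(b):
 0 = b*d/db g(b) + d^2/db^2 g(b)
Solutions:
 g(b) = C1 + C2*erf(sqrt(2)*b/2)


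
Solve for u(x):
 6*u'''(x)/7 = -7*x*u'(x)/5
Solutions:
 u(x) = C1 + Integral(C2*airyai(-210^(2/3)*x/30) + C3*airybi(-210^(2/3)*x/30), x)


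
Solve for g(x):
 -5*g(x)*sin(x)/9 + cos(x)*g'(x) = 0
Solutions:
 g(x) = C1/cos(x)^(5/9)


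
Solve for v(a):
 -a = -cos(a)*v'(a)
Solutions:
 v(a) = C1 + Integral(a/cos(a), a)


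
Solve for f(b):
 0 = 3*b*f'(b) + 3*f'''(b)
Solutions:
 f(b) = C1 + Integral(C2*airyai(-b) + C3*airybi(-b), b)


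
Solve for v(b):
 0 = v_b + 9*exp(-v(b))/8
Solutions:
 v(b) = log(C1 - 9*b/8)


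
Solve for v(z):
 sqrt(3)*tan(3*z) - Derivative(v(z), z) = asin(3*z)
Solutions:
 v(z) = C1 - z*asin(3*z) - sqrt(1 - 9*z^2)/3 - sqrt(3)*log(cos(3*z))/3


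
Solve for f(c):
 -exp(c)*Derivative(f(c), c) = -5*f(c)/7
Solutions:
 f(c) = C1*exp(-5*exp(-c)/7)


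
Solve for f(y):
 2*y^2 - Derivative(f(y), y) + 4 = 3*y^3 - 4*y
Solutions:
 f(y) = C1 - 3*y^4/4 + 2*y^3/3 + 2*y^2 + 4*y


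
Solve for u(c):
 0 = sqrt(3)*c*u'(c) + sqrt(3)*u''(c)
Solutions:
 u(c) = C1 + C2*erf(sqrt(2)*c/2)


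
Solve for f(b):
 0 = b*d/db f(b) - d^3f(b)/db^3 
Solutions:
 f(b) = C1 + Integral(C2*airyai(b) + C3*airybi(b), b)


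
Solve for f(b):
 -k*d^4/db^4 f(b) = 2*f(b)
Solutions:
 f(b) = C1*exp(-2^(1/4)*b*(-1/k)^(1/4)) + C2*exp(2^(1/4)*b*(-1/k)^(1/4)) + C3*exp(-2^(1/4)*I*b*(-1/k)^(1/4)) + C4*exp(2^(1/4)*I*b*(-1/k)^(1/4))


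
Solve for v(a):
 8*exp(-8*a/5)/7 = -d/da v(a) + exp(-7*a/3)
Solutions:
 v(a) = C1 - 3*exp(-7*a/3)/7 + 5*exp(-8*a/5)/7


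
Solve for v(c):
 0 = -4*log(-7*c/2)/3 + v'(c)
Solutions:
 v(c) = C1 + 4*c*log(-c)/3 + 4*c*(-1 - log(2) + log(7))/3


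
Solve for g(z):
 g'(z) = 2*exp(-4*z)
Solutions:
 g(z) = C1 - exp(-4*z)/2


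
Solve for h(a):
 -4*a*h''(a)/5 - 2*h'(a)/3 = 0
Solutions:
 h(a) = C1 + C2*a^(1/6)


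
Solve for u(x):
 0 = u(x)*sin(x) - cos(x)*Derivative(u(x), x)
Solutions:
 u(x) = C1/cos(x)


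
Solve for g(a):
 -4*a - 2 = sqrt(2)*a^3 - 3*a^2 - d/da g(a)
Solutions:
 g(a) = C1 + sqrt(2)*a^4/4 - a^3 + 2*a^2 + 2*a


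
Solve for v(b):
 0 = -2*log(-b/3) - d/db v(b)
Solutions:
 v(b) = C1 - 2*b*log(-b) + 2*b*(1 + log(3))


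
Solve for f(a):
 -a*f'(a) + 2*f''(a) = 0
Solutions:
 f(a) = C1 + C2*erfi(a/2)


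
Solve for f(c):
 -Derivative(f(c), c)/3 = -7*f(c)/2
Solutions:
 f(c) = C1*exp(21*c/2)


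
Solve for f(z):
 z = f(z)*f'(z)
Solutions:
 f(z) = -sqrt(C1 + z^2)
 f(z) = sqrt(C1 + z^2)


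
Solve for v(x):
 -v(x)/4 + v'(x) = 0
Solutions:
 v(x) = C1*exp(x/4)


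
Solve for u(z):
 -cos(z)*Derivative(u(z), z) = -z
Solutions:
 u(z) = C1 + Integral(z/cos(z), z)


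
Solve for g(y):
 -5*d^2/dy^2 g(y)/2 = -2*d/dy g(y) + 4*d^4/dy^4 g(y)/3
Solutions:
 g(y) = C1 + C2*exp(2^(1/3)*y*(-(24 + sqrt(826))^(1/3) + 5*2^(1/3)/(24 + sqrt(826))^(1/3))/8)*sin(2^(1/3)*sqrt(3)*y*(5*2^(1/3)/(24 + sqrt(826))^(1/3) + (24 + sqrt(826))^(1/3))/8) + C3*exp(2^(1/3)*y*(-(24 + sqrt(826))^(1/3) + 5*2^(1/3)/(24 + sqrt(826))^(1/3))/8)*cos(2^(1/3)*sqrt(3)*y*(5*2^(1/3)/(24 + sqrt(826))^(1/3) + (24 + sqrt(826))^(1/3))/8) + C4*exp(-2^(1/3)*y*(-(24 + sqrt(826))^(1/3) + 5*2^(1/3)/(24 + sqrt(826))^(1/3))/4)


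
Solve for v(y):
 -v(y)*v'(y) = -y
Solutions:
 v(y) = -sqrt(C1 + y^2)
 v(y) = sqrt(C1 + y^2)


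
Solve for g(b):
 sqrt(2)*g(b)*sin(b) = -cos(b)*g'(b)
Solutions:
 g(b) = C1*cos(b)^(sqrt(2))


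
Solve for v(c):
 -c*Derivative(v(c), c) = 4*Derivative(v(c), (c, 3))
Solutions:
 v(c) = C1 + Integral(C2*airyai(-2^(1/3)*c/2) + C3*airybi(-2^(1/3)*c/2), c)


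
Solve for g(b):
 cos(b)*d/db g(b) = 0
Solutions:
 g(b) = C1


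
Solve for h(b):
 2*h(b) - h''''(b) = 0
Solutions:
 h(b) = C1*exp(-2^(1/4)*b) + C2*exp(2^(1/4)*b) + C3*sin(2^(1/4)*b) + C4*cos(2^(1/4)*b)


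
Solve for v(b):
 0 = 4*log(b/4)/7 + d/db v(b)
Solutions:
 v(b) = C1 - 4*b*log(b)/7 + 4*b/7 + 8*b*log(2)/7


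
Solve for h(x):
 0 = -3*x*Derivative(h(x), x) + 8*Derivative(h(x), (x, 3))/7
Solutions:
 h(x) = C1 + Integral(C2*airyai(21^(1/3)*x/2) + C3*airybi(21^(1/3)*x/2), x)


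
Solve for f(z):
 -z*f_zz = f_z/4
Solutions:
 f(z) = C1 + C2*z^(3/4)


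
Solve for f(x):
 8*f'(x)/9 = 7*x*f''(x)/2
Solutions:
 f(x) = C1 + C2*x^(79/63)


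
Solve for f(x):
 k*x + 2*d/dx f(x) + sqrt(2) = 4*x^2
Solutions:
 f(x) = C1 - k*x^2/4 + 2*x^3/3 - sqrt(2)*x/2


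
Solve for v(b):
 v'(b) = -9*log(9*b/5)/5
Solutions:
 v(b) = C1 - 9*b*log(b)/5 - 18*b*log(3)/5 + 9*b/5 + 9*b*log(5)/5


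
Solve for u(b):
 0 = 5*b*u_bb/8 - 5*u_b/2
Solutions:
 u(b) = C1 + C2*b^5


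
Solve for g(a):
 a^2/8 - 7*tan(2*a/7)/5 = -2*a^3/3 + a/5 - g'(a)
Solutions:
 g(a) = C1 - a^4/6 - a^3/24 + a^2/10 - 49*log(cos(2*a/7))/10


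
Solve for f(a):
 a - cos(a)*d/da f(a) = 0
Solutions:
 f(a) = C1 + Integral(a/cos(a), a)


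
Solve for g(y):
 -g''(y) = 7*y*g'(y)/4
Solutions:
 g(y) = C1 + C2*erf(sqrt(14)*y/4)


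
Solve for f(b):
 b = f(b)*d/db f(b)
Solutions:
 f(b) = -sqrt(C1 + b^2)
 f(b) = sqrt(C1 + b^2)


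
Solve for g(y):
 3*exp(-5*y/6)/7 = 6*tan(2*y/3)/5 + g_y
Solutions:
 g(y) = C1 - 9*log(tan(2*y/3)^2 + 1)/10 - 18*exp(-5*y/6)/35


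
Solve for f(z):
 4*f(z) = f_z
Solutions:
 f(z) = C1*exp(4*z)


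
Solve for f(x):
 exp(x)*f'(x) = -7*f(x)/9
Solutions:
 f(x) = C1*exp(7*exp(-x)/9)


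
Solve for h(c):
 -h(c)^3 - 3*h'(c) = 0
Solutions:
 h(c) = -sqrt(6)*sqrt(-1/(C1 - c))/2
 h(c) = sqrt(6)*sqrt(-1/(C1 - c))/2


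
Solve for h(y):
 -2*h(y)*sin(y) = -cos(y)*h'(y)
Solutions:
 h(y) = C1/cos(y)^2


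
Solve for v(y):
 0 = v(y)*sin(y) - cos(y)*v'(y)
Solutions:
 v(y) = C1/cos(y)


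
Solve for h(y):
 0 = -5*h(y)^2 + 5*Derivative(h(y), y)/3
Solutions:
 h(y) = -1/(C1 + 3*y)


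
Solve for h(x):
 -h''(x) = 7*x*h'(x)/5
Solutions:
 h(x) = C1 + C2*erf(sqrt(70)*x/10)


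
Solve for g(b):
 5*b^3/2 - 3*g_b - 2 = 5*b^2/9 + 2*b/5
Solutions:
 g(b) = C1 + 5*b^4/24 - 5*b^3/81 - b^2/15 - 2*b/3


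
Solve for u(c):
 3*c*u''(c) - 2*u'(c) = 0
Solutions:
 u(c) = C1 + C2*c^(5/3)


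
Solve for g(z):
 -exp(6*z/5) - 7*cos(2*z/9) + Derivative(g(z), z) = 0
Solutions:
 g(z) = C1 + 5*exp(6*z/5)/6 + 63*sin(2*z/9)/2


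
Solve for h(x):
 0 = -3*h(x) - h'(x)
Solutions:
 h(x) = C1*exp(-3*x)


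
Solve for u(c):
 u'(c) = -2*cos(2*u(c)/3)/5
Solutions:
 2*c/5 - 3*log(sin(2*u(c)/3) - 1)/4 + 3*log(sin(2*u(c)/3) + 1)/4 = C1


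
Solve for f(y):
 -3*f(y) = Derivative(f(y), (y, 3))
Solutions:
 f(y) = C3*exp(-3^(1/3)*y) + (C1*sin(3^(5/6)*y/2) + C2*cos(3^(5/6)*y/2))*exp(3^(1/3)*y/2)


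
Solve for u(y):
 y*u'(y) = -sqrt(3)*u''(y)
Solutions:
 u(y) = C1 + C2*erf(sqrt(2)*3^(3/4)*y/6)


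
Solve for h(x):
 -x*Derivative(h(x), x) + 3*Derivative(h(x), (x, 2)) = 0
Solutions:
 h(x) = C1 + C2*erfi(sqrt(6)*x/6)


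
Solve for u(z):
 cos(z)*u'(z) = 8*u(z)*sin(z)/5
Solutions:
 u(z) = C1/cos(z)^(8/5)


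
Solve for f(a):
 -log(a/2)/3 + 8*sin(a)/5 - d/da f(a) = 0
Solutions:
 f(a) = C1 - a*log(a)/3 + a*log(2)/3 + a/3 - 8*cos(a)/5


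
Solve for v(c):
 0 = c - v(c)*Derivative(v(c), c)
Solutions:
 v(c) = -sqrt(C1 + c^2)
 v(c) = sqrt(C1 + c^2)


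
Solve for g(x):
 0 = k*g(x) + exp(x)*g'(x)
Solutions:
 g(x) = C1*exp(k*exp(-x))


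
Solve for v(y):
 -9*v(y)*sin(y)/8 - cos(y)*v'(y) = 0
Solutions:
 v(y) = C1*cos(y)^(9/8)


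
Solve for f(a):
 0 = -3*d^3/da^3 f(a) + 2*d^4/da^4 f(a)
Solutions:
 f(a) = C1 + C2*a + C3*a^2 + C4*exp(3*a/2)


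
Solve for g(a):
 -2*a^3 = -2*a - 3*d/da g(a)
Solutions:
 g(a) = C1 + a^4/6 - a^2/3


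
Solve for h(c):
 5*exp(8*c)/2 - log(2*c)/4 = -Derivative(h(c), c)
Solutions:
 h(c) = C1 + c*log(c)/4 + c*(-1 + log(2))/4 - 5*exp(8*c)/16


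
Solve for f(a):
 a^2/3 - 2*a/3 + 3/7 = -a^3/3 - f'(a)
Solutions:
 f(a) = C1 - a^4/12 - a^3/9 + a^2/3 - 3*a/7


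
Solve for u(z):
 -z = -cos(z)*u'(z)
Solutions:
 u(z) = C1 + Integral(z/cos(z), z)


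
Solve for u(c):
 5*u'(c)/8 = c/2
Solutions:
 u(c) = C1 + 2*c^2/5


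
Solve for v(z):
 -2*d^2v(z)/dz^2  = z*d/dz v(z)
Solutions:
 v(z) = C1 + C2*erf(z/2)


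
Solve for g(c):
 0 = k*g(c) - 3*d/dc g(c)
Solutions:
 g(c) = C1*exp(c*k/3)


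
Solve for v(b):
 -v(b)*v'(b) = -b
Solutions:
 v(b) = -sqrt(C1 + b^2)
 v(b) = sqrt(C1 + b^2)


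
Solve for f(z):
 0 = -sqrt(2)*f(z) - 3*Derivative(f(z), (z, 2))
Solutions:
 f(z) = C1*sin(2^(1/4)*sqrt(3)*z/3) + C2*cos(2^(1/4)*sqrt(3)*z/3)


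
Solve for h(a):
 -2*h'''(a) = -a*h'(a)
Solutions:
 h(a) = C1 + Integral(C2*airyai(2^(2/3)*a/2) + C3*airybi(2^(2/3)*a/2), a)


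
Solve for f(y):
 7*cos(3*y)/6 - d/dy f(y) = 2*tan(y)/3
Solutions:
 f(y) = C1 + 2*log(cos(y))/3 + 7*sin(3*y)/18


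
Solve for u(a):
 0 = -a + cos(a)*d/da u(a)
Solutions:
 u(a) = C1 + Integral(a/cos(a), a)


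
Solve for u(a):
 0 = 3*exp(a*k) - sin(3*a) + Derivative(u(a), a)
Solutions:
 u(a) = C1 - cos(3*a)/3 - 3*exp(a*k)/k


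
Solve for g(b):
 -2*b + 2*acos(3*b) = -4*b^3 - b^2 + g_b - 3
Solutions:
 g(b) = C1 + b^4 + b^3/3 - b^2 + 2*b*acos(3*b) + 3*b - 2*sqrt(1 - 9*b^2)/3


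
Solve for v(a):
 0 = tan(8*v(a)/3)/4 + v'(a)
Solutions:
 v(a) = -3*asin(C1*exp(-2*a/3))/8 + 3*pi/8
 v(a) = 3*asin(C1*exp(-2*a/3))/8


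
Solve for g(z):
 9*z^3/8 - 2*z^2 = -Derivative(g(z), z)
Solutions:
 g(z) = C1 - 9*z^4/32 + 2*z^3/3


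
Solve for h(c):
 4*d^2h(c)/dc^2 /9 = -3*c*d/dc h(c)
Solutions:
 h(c) = C1 + C2*erf(3*sqrt(6)*c/4)


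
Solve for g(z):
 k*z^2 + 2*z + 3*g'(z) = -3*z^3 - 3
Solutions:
 g(z) = C1 - k*z^3/9 - z^4/4 - z^2/3 - z


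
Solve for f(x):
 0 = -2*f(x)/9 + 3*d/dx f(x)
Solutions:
 f(x) = C1*exp(2*x/27)


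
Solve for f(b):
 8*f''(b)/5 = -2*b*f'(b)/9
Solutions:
 f(b) = C1 + C2*erf(sqrt(10)*b/12)


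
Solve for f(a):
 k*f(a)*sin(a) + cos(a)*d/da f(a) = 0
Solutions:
 f(a) = C1*exp(k*log(cos(a)))


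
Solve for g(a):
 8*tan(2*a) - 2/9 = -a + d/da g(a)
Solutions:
 g(a) = C1 + a^2/2 - 2*a/9 - 4*log(cos(2*a))


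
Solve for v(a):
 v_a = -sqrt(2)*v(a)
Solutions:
 v(a) = C1*exp(-sqrt(2)*a)


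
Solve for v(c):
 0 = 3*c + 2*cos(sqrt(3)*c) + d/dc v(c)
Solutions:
 v(c) = C1 - 3*c^2/2 - 2*sqrt(3)*sin(sqrt(3)*c)/3


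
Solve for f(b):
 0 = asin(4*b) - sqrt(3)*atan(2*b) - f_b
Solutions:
 f(b) = C1 + b*asin(4*b) + sqrt(1 - 16*b^2)/4 - sqrt(3)*(b*atan(2*b) - log(4*b^2 + 1)/4)


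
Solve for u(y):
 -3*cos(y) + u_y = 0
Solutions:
 u(y) = C1 + 3*sin(y)


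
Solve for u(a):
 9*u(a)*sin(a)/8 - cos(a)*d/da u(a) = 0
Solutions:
 u(a) = C1/cos(a)^(9/8)


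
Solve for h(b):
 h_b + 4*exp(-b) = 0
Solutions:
 h(b) = C1 + 4*exp(-b)


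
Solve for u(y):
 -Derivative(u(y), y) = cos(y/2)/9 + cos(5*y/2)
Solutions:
 u(y) = C1 - 2*sin(y/2)/9 - 2*sin(5*y/2)/5


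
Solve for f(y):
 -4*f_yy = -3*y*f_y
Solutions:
 f(y) = C1 + C2*erfi(sqrt(6)*y/4)


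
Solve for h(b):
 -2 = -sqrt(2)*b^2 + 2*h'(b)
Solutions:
 h(b) = C1 + sqrt(2)*b^3/6 - b


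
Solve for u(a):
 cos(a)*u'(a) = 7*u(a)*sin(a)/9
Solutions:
 u(a) = C1/cos(a)^(7/9)


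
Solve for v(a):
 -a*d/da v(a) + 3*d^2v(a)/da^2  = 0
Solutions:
 v(a) = C1 + C2*erfi(sqrt(6)*a/6)


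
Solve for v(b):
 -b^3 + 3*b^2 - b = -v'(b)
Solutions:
 v(b) = C1 + b^4/4 - b^3 + b^2/2


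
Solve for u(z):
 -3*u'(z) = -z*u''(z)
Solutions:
 u(z) = C1 + C2*z^4


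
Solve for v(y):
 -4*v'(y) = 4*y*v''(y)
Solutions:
 v(y) = C1 + C2*log(y)


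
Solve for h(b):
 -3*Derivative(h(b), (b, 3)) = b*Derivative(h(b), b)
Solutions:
 h(b) = C1 + Integral(C2*airyai(-3^(2/3)*b/3) + C3*airybi(-3^(2/3)*b/3), b)


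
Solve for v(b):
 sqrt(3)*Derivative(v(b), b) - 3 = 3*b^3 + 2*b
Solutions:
 v(b) = C1 + sqrt(3)*b^4/4 + sqrt(3)*b^2/3 + sqrt(3)*b


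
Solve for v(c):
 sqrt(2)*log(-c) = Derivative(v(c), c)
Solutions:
 v(c) = C1 + sqrt(2)*c*log(-c) - sqrt(2)*c


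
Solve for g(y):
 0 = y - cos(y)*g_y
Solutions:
 g(y) = C1 + Integral(y/cos(y), y)


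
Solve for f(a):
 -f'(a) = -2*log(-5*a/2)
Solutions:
 f(a) = C1 + 2*a*log(-a) + 2*a*(-1 - log(2) + log(5))


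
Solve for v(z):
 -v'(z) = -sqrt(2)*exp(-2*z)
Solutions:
 v(z) = C1 - sqrt(2)*exp(-2*z)/2


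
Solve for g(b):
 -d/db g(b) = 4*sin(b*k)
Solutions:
 g(b) = C1 + 4*cos(b*k)/k


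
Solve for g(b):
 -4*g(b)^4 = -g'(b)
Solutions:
 g(b) = (-1/(C1 + 12*b))^(1/3)
 g(b) = (-1/(C1 + 4*b))^(1/3)*(-3^(2/3) - 3*3^(1/6)*I)/6
 g(b) = (-1/(C1 + 4*b))^(1/3)*(-3^(2/3) + 3*3^(1/6)*I)/6


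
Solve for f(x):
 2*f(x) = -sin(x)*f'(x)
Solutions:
 f(x) = C1*(cos(x) + 1)/(cos(x) - 1)


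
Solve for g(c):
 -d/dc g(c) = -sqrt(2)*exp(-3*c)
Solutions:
 g(c) = C1 - sqrt(2)*exp(-3*c)/3


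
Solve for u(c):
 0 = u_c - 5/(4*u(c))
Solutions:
 u(c) = -sqrt(C1 + 10*c)/2
 u(c) = sqrt(C1 + 10*c)/2


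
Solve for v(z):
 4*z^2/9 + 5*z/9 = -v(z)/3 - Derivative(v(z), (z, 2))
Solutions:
 v(z) = C1*sin(sqrt(3)*z/3) + C2*cos(sqrt(3)*z/3) - 4*z^2/3 - 5*z/3 + 8


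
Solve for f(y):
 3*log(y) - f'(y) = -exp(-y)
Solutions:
 f(y) = C1 + 3*y*log(y) - 3*y - exp(-y)


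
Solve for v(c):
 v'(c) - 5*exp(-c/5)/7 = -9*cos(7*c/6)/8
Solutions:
 v(c) = C1 - 27*sin(7*c/6)/28 - 25*exp(-c/5)/7


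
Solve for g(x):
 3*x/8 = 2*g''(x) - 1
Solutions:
 g(x) = C1 + C2*x + x^3/32 + x^2/4


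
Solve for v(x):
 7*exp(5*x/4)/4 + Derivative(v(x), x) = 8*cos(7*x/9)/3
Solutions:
 v(x) = C1 - 7*exp(5*x/4)/5 + 24*sin(7*x/9)/7


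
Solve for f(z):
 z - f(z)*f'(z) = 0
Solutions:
 f(z) = -sqrt(C1 + z^2)
 f(z) = sqrt(C1 + z^2)


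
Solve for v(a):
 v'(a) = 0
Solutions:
 v(a) = C1


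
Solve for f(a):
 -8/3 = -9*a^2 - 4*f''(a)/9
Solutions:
 f(a) = C1 + C2*a - 27*a^4/16 + 3*a^2


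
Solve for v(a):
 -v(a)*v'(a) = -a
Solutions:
 v(a) = -sqrt(C1 + a^2)
 v(a) = sqrt(C1 + a^2)


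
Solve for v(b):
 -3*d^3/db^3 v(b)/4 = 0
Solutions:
 v(b) = C1 + C2*b + C3*b^2


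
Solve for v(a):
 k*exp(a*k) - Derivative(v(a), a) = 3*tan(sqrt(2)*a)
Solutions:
 v(a) = C1 + k*Piecewise((exp(a*k)/k, Ne(k, 0)), (a, True)) + 3*sqrt(2)*log(cos(sqrt(2)*a))/2


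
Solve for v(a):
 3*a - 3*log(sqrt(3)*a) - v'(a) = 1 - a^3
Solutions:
 v(a) = C1 + a^4/4 + 3*a^2/2 - 3*a*log(a) - 3*a*log(3)/2 + 2*a


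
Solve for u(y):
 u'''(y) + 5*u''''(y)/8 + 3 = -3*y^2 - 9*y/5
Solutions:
 u(y) = C1 + C2*y + C3*y^2 + C4*exp(-8*y/5) - y^5/20 + 13*y^4/160 - 45*y^3/64


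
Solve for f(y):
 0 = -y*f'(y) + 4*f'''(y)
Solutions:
 f(y) = C1 + Integral(C2*airyai(2^(1/3)*y/2) + C3*airybi(2^(1/3)*y/2), y)


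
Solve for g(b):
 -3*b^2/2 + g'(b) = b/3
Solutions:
 g(b) = C1 + b^3/2 + b^2/6


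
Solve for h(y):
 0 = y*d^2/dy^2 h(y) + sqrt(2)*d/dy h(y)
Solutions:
 h(y) = C1 + C2*y^(1 - sqrt(2))


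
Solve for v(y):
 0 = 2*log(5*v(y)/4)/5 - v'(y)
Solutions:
 5*Integral(1/(-log(_y) - log(5) + 2*log(2)), (_y, v(y)))/2 = C1 - y


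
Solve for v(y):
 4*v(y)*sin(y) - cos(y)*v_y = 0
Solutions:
 v(y) = C1/cos(y)^4


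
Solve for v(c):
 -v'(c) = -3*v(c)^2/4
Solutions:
 v(c) = -4/(C1 + 3*c)


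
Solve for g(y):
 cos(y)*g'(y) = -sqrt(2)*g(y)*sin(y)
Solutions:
 g(y) = C1*cos(y)^(sqrt(2))


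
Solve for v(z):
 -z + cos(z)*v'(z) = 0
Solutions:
 v(z) = C1 + Integral(z/cos(z), z)


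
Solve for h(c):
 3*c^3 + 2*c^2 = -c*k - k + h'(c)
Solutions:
 h(c) = C1 + 3*c^4/4 + 2*c^3/3 + c^2*k/2 + c*k


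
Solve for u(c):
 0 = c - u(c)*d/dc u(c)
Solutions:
 u(c) = -sqrt(C1 + c^2)
 u(c) = sqrt(C1 + c^2)


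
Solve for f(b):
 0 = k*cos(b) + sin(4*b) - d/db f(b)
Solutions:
 f(b) = C1 + k*sin(b) - cos(4*b)/4


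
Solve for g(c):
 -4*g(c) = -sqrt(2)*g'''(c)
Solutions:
 g(c) = C3*exp(sqrt(2)*c) + (C1*sin(sqrt(6)*c/2) + C2*cos(sqrt(6)*c/2))*exp(-sqrt(2)*c/2)


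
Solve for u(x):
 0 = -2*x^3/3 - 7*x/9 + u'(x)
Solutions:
 u(x) = C1 + x^4/6 + 7*x^2/18


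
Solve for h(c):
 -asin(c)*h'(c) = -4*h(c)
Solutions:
 h(c) = C1*exp(4*Integral(1/asin(c), c))


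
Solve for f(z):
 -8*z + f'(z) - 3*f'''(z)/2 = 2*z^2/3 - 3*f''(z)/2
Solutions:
 f(z) = C1 + C2*exp(z*(3 - sqrt(33))/6) + C3*exp(z*(3 + sqrt(33))/6) + 2*z^3/9 + 3*z^2 - 7*z


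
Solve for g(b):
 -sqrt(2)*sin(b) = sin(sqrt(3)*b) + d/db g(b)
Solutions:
 g(b) = C1 + sqrt(2)*cos(b) + sqrt(3)*cos(sqrt(3)*b)/3


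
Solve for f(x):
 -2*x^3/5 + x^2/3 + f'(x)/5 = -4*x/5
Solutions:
 f(x) = C1 + x^4/2 - 5*x^3/9 - 2*x^2
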